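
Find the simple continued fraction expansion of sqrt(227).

Write x_i = (sqrt(227) + m_i)/d_i with (m_0, d_0) = (0, 1). a_0 = floor(sqrt(227)) = 15, since 15^2 = 225 <= 227 < 256 = 16^2.
Iterate m_{i+1} = d_i*a_i - m_i, d_{i+1} = (227 - m_{i+1}^2)/d_i, a_{i+1} = floor((a_0 + m_{i+1})/d_{i+1}):
  m_1 = 1*15 - 0 = 15, d_1 = (227 - 15^2)/1 = 2/1 = 2, a_1 = floor((15 + 15)/2) = 15.
  m_2 = 2*15 - 15 = 15, d_2 = (227 - 15^2)/2 = 2/2 = 1, a_2 = floor((15 + 15)/1) = 30.
  m_3 = 1*30 - 15 = 15, d_3 = (227 - 15^2)/1 = 2/1 = 2: (m_3, d_3) = (m_1, d_1) = (15, 2), so from here the quotients repeat a_1, a_2; the period length is 2.
Hence the expansion of sqrt(227) is a_0 = 15 followed by the repeating block 15, 30 (period 2).

[15; (15, 30)]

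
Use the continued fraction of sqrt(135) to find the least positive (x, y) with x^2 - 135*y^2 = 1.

First expand sqrt(135) as a continued fraction. With x_i = (sqrt(135) + m_i)/d_i and (m_0, d_0) = (0, 1): a_0 = floor(sqrt(135)) = 11, since 11^2 = 121 <= 135 < 144 = 12^2.
Iterate m_{i+1} = d_i*a_i - m_i, d_{i+1} = (135 - m_{i+1}^2)/d_i, a_{i+1} = floor((a_0 + m_{i+1})/d_{i+1}):
  m_1 = 1*11 - 0 = 11, d_1 = (135 - 11^2)/1 = 14/1 = 14, a_1 = floor((11 + 11)/14) = 1.
  m_2 = 14*1 - 11 = 3, d_2 = (135 - 3^2)/14 = 126/14 = 9, a_2 = floor((11 + 3)/9) = 1.
  m_3 = 9*1 - 3 = 6, d_3 = (135 - 6^2)/9 = 99/9 = 11, a_3 = floor((11 + 6)/11) = 1.
  m_4 = 11*1 - 6 = 5, d_4 = (135 - 5^2)/11 = 110/11 = 10, a_4 = floor((11 + 5)/10) = 1.
  m_5 = 10*1 - 5 = 5, d_5 = (135 - 5^2)/10 = 110/10 = 11, a_5 = floor((11 + 5)/11) = 1.
  m_6 = 11*1 - 5 = 6, d_6 = (135 - 6^2)/11 = 99/11 = 9, a_6 = floor((11 + 6)/9) = 1.
  m_7 = 9*1 - 6 = 3, d_7 = (135 - 3^2)/9 = 126/9 = 14, a_7 = floor((11 + 3)/14) = 1.
  m_8 = 14*1 - 3 = 11, d_8 = (135 - 11^2)/14 = 14/14 = 1, a_8 = floor((11 + 11)/1) = 22.
  m_9 = 1*22 - 11 = 11, d_9 = (135 - 11^2)/1 = 14/1 = 14: (m_9, d_9) = (m_1, d_1) = (11, 14), so from here the quotients repeat a_1, ..., a_8; the period length is 8.
So sqrt(135) = [11; (1, 1, 1, 1, 1, 1, 1, 22)] with period length k = 8.
k is even, so the fundamental solution of x^2 - 135y^2 = 1 is (p_{k-1}, q_{k-1}) = (p_7, q_7); compute convergents through index 7.
Convergents (p_i = a_i*p_{i-1} + p_{i-2}, q_i = a_i*q_{i-1} + q_{i-2} with p_{-2}=0, p_{-1}=1, q_{-2}=1, q_{-1}=0):
  i=0: a_0=11, p_0 = 11*1 + 0 = 11, q_0 = 11*0 + 1 = 1.
  i=1: a_1=1, p_1 = 1*11 + 1 = 12, q_1 = 1*1 + 0 = 1.
  i=2: a_2=1, p_2 = 1*12 + 11 = 23, q_2 = 1*1 + 1 = 2.
  i=3: a_3=1, p_3 = 1*23 + 12 = 35, q_3 = 1*2 + 1 = 3.
  i=4: a_4=1, p_4 = 1*35 + 23 = 58, q_4 = 1*3 + 2 = 5.
  i=5: a_5=1, p_5 = 1*58 + 35 = 93, q_5 = 1*5 + 3 = 8.
  i=6: a_6=1, p_6 = 1*93 + 58 = 151, q_6 = 1*8 + 5 = 13.
  i=7: a_7=1, p_7 = 1*151 + 93 = 244, q_7 = 1*13 + 8 = 21.
Check: 244^2 - 135*21^2 = 59536 - 59535 = 1, so (x, y) = (244, 21) solves the equation, and by the theorem it is the least positive solution.

(x, y) = (244, 21)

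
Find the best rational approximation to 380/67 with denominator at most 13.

Expand x = 380/67 as a continued fraction with the Euclidean algorithm:
  380 = 5*67 + 45, so a_0 = 5.
  67 = 1*45 + 22, so a_1 = 1.
  45 = 2*22 + 1, so a_2 = 2.
  22 = 22*1 + 0, so a_3 = 22.
so x = [5; 1, 2, 22].
Convergents (p_i = a_i*p_{i-1} + p_{i-2}, q_i = a_i*q_{i-1} + q_{i-2} with p_{-2}=0, p_{-1}=1, q_{-2}=1, q_{-1}=0), until the denominator exceeds 13:
  i=0: a_0=5, p_0 = 5*1 + 0 = 5, q_0 = 5*0 + 1 = 1.
  i=1: a_1=1, p_1 = 1*5 + 1 = 6, q_1 = 1*1 + 0 = 1.
  i=2: a_2=2, p_2 = 2*6 + 5 = 17, q_2 = 2*1 + 1 = 3.
  i=3: a_3=22, p_3 = 22*17 + 6 = 380, q_3 = 22*3 + 1 = 67.
q_3 = 67 > 13, so the last convergent with denominator <= 13 is p_2/q_2 = 17/3.
The closest fraction with denominator <= 13 is either p_2/q_2 or the intermediate fraction (k*p_2 + p_1)/(k*q_2 + q_1) with the largest k >= 1 whose denominator stays <= 13; these approach x as k grows, and every other convergent or intermediate fraction in range is farther away.
Largest k: floor((13 - q_1)/q_2) = floor((13 - 1)/3) = 4.
That gives (4*17 + 6)/(4*3 + 1) = 74/13.
Compare the errors: |x - 17/3| = |380*3 - 17*67|/(67*3) = 1/201, and |x - 74/13| = |380*13 - 74*67|/(67*13) = 18/871.
Cross-multiplying, 1*871 = 871 < 3618 = 18*201, so 1/201 is smaller: the convergent 17/3 is closer to x than 74/13.

17/3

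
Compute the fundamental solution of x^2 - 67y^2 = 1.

First expand sqrt(67) as a continued fraction. With x_i = (sqrt(67) + m_i)/d_i and (m_0, d_0) = (0, 1): a_0 = floor(sqrt(67)) = 8, since 8^2 = 64 <= 67 < 81 = 9^2.
Iterate m_{i+1} = d_i*a_i - m_i, d_{i+1} = (67 - m_{i+1}^2)/d_i, a_{i+1} = floor((a_0 + m_{i+1})/d_{i+1}):
  m_1 = 1*8 - 0 = 8, d_1 = (67 - 8^2)/1 = 3/1 = 3, a_1 = floor((8 + 8)/3) = 5.
  m_2 = 3*5 - 8 = 7, d_2 = (67 - 7^2)/3 = 18/3 = 6, a_2 = floor((8 + 7)/6) = 2.
  m_3 = 6*2 - 7 = 5, d_3 = (67 - 5^2)/6 = 42/6 = 7, a_3 = floor((8 + 5)/7) = 1.
  m_4 = 7*1 - 5 = 2, d_4 = (67 - 2^2)/7 = 63/7 = 9, a_4 = floor((8 + 2)/9) = 1.
  m_5 = 9*1 - 2 = 7, d_5 = (67 - 7^2)/9 = 18/9 = 2, a_5 = floor((8 + 7)/2) = 7.
  m_6 = 2*7 - 7 = 7, d_6 = (67 - 7^2)/2 = 18/2 = 9, a_6 = floor((8 + 7)/9) = 1.
  m_7 = 9*1 - 7 = 2, d_7 = (67 - 2^2)/9 = 63/9 = 7, a_7 = floor((8 + 2)/7) = 1.
  m_8 = 7*1 - 2 = 5, d_8 = (67 - 5^2)/7 = 42/7 = 6, a_8 = floor((8 + 5)/6) = 2.
  m_9 = 6*2 - 5 = 7, d_9 = (67 - 7^2)/6 = 18/6 = 3, a_9 = floor((8 + 7)/3) = 5.
  m_10 = 3*5 - 7 = 8, d_10 = (67 - 8^2)/3 = 3/3 = 1, a_10 = floor((8 + 8)/1) = 16.
  m_11 = 1*16 - 8 = 8, d_11 = (67 - 8^2)/1 = 3/1 = 3: (m_11, d_11) = (m_1, d_1) = (8, 3), so from here the quotients repeat a_1, ..., a_10; the period length is 10.
So sqrt(67) = [8; (5, 2, 1, 1, 7, 1, 1, 2, 5, 16)] with period length k = 10.
k is even, so the fundamental solution of x^2 - 67y^2 = 1 is (p_{k-1}, q_{k-1}) = (p_9, q_9); compute convergents through index 9.
Convergents (p_i = a_i*p_{i-1} + p_{i-2}, q_i = a_i*q_{i-1} + q_{i-2} with p_{-2}=0, p_{-1}=1, q_{-2}=1, q_{-1}=0):
  i=0: a_0=8, p_0 = 8*1 + 0 = 8, q_0 = 8*0 + 1 = 1.
  i=1: a_1=5, p_1 = 5*8 + 1 = 41, q_1 = 5*1 + 0 = 5.
  i=2: a_2=2, p_2 = 2*41 + 8 = 90, q_2 = 2*5 + 1 = 11.
  i=3: a_3=1, p_3 = 1*90 + 41 = 131, q_3 = 1*11 + 5 = 16.
  i=4: a_4=1, p_4 = 1*131 + 90 = 221, q_4 = 1*16 + 11 = 27.
  i=5: a_5=7, p_5 = 7*221 + 131 = 1678, q_5 = 7*27 + 16 = 205.
  i=6: a_6=1, p_6 = 1*1678 + 221 = 1899, q_6 = 1*205 + 27 = 232.
  i=7: a_7=1, p_7 = 1*1899 + 1678 = 3577, q_7 = 1*232 + 205 = 437.
  i=8: a_8=2, p_8 = 2*3577 + 1899 = 9053, q_8 = 2*437 + 232 = 1106.
  i=9: a_9=5, p_9 = 5*9053 + 3577 = 48842, q_9 = 5*1106 + 437 = 5967.
Check: 48842^2 - 67*5967^2 = 2385540964 - 2385540963 = 1, so (x, y) = (48842, 5967) solves the equation, and by the theorem it is the least positive solution.

(x, y) = (48842, 5967)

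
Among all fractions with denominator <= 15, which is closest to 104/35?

Expand x = 104/35 as a continued fraction with the Euclidean algorithm:
  104 = 2*35 + 34, so a_0 = 2.
  35 = 1*34 + 1, so a_1 = 1.
  34 = 34*1 + 0, so a_2 = 34.
so x = [2; 1, 34].
Convergents (p_i = a_i*p_{i-1} + p_{i-2}, q_i = a_i*q_{i-1} + q_{i-2} with p_{-2}=0, p_{-1}=1, q_{-2}=1, q_{-1}=0), until the denominator exceeds 15:
  i=0: a_0=2, p_0 = 2*1 + 0 = 2, q_0 = 2*0 + 1 = 1.
  i=1: a_1=1, p_1 = 1*2 + 1 = 3, q_1 = 1*1 + 0 = 1.
  i=2: a_2=34, p_2 = 34*3 + 2 = 104, q_2 = 34*1 + 1 = 35.
q_2 = 35 > 15, so the last convergent with denominator <= 15 is p_1/q_1 = 3/1.
The closest fraction with denominator <= 15 is either p_1/q_1 or the intermediate fraction (k*p_1 + p_0)/(k*q_1 + q_0) with the largest k >= 1 whose denominator stays <= 15; these approach x as k grows, and every other convergent or intermediate fraction in range is farther away.
Largest k: floor((15 - q_0)/q_1) = floor((15 - 1)/1) = 14.
That gives (14*3 + 2)/(14*1 + 1) = 44/15.
Compare the errors: |x - 3/1| = |104*1 - 3*35|/(35*1) = 1/35, and |x - 44/15| = |104*15 - 44*35|/(35*15) = 20/525.
Cross-multiplying, 1*525 = 525 < 700 = 20*35, so 1/35 is smaller: the convergent 3/1 is closer to x than 44/15.

3/1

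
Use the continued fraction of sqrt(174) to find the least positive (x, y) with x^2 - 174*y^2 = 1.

First expand sqrt(174) as a continued fraction. With x_i = (sqrt(174) + m_i)/d_i and (m_0, d_0) = (0, 1): a_0 = floor(sqrt(174)) = 13, since 13^2 = 169 <= 174 < 196 = 14^2.
Iterate m_{i+1} = d_i*a_i - m_i, d_{i+1} = (174 - m_{i+1}^2)/d_i, a_{i+1} = floor((a_0 + m_{i+1})/d_{i+1}):
  m_1 = 1*13 - 0 = 13, d_1 = (174 - 13^2)/1 = 5/1 = 5, a_1 = floor((13 + 13)/5) = 5.
  m_2 = 5*5 - 13 = 12, d_2 = (174 - 12^2)/5 = 30/5 = 6, a_2 = floor((13 + 12)/6) = 4.
  m_3 = 6*4 - 12 = 12, d_3 = (174 - 12^2)/6 = 30/6 = 5, a_3 = floor((13 + 12)/5) = 5.
  m_4 = 5*5 - 12 = 13, d_4 = (174 - 13^2)/5 = 5/5 = 1, a_4 = floor((13 + 13)/1) = 26.
  m_5 = 1*26 - 13 = 13, d_5 = (174 - 13^2)/1 = 5/1 = 5: (m_5, d_5) = (m_1, d_1) = (13, 5), so from here the quotients repeat a_1, ..., a_4; the period length is 4.
So sqrt(174) = [13; (5, 4, 5, 26)] with period length k = 4.
k is even, so the fundamental solution of x^2 - 174y^2 = 1 is (p_{k-1}, q_{k-1}) = (p_3, q_3); compute convergents through index 3.
Convergents (p_i = a_i*p_{i-1} + p_{i-2}, q_i = a_i*q_{i-1} + q_{i-2} with p_{-2}=0, p_{-1}=1, q_{-2}=1, q_{-1}=0):
  i=0: a_0=13, p_0 = 13*1 + 0 = 13, q_0 = 13*0 + 1 = 1.
  i=1: a_1=5, p_1 = 5*13 + 1 = 66, q_1 = 5*1 + 0 = 5.
  i=2: a_2=4, p_2 = 4*66 + 13 = 277, q_2 = 4*5 + 1 = 21.
  i=3: a_3=5, p_3 = 5*277 + 66 = 1451, q_3 = 5*21 + 5 = 110.
Check: 1451^2 - 174*110^2 = 2105401 - 2105400 = 1, so (x, y) = (1451, 110) solves the equation, and by the theorem it is the least positive solution.

(x, y) = (1451, 110)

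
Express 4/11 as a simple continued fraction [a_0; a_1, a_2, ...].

Run the Euclidean algorithm on 4 and 11; the successive quotients are the partial quotients a_0, a_1, ... (each step inverts the fractional part left over by the previous one):
  4 = 0*11 + 4, so a_0 = 0.
  11 = 2*4 + 3, so a_1 = 2.
  4 = 1*3 + 1, so a_2 = 1.
  3 = 3*1 + 0, so a_3 = 3.
The remainder reaches 0 after 4 divisions, so the expansion has 4 partial quotients, read off in order.

[0; 2, 1, 3]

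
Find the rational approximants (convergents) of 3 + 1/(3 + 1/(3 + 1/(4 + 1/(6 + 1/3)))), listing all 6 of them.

Using the convergent recurrence p_i = a_i*p_{i-1} + p_{i-2}, q_i = a_i*q_{i-1} + q_{i-2} with p_{-2}=0, p_{-1}=1, q_{-2}=1, q_{-1}=0:
  i=0: a_0=3, p_0 = 3*1 + 0 = 3, q_0 = 3*0 + 1 = 1.
  i=1: a_1=3, p_1 = 3*3 + 1 = 10, q_1 = 3*1 + 0 = 3.
  i=2: a_2=3, p_2 = 3*10 + 3 = 33, q_2 = 3*3 + 1 = 10.
  i=3: a_3=4, p_3 = 4*33 + 10 = 142, q_3 = 4*10 + 3 = 43.
  i=4: a_4=6, p_4 = 6*142 + 33 = 885, q_4 = 6*43 + 10 = 268.
  i=5: a_5=3, p_5 = 3*885 + 142 = 2797, q_5 = 3*268 + 43 = 847.

3/1, 10/3, 33/10, 142/43, 885/268, 2797/847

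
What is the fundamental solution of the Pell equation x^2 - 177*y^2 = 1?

(x, y) = (62423, 4692)

First expand sqrt(177) as a continued fraction. With x_i = (sqrt(177) + m_i)/d_i and (m_0, d_0) = (0, 1): a_0 = floor(sqrt(177)) = 13, since 13^2 = 169 <= 177 < 196 = 14^2.
Iterate m_{i+1} = d_i*a_i - m_i, d_{i+1} = (177 - m_{i+1}^2)/d_i, a_{i+1} = floor((a_0 + m_{i+1})/d_{i+1}):
  m_1 = 1*13 - 0 = 13, d_1 = (177 - 13^2)/1 = 8/1 = 8, a_1 = floor((13 + 13)/8) = 3.
  m_2 = 8*3 - 13 = 11, d_2 = (177 - 11^2)/8 = 56/8 = 7, a_2 = floor((13 + 11)/7) = 3.
  m_3 = 7*3 - 11 = 10, d_3 = (177 - 10^2)/7 = 77/7 = 11, a_3 = floor((13 + 10)/11) = 2.
  m_4 = 11*2 - 10 = 12, d_4 = (177 - 12^2)/11 = 33/11 = 3, a_4 = floor((13 + 12)/3) = 8.
  m_5 = 3*8 - 12 = 12, d_5 = (177 - 12^2)/3 = 33/3 = 11, a_5 = floor((13 + 12)/11) = 2.
  m_6 = 11*2 - 12 = 10, d_6 = (177 - 10^2)/11 = 77/11 = 7, a_6 = floor((13 + 10)/7) = 3.
  m_7 = 7*3 - 10 = 11, d_7 = (177 - 11^2)/7 = 56/7 = 8, a_7 = floor((13 + 11)/8) = 3.
  m_8 = 8*3 - 11 = 13, d_8 = (177 - 13^2)/8 = 8/8 = 1, a_8 = floor((13 + 13)/1) = 26.
  m_9 = 1*26 - 13 = 13, d_9 = (177 - 13^2)/1 = 8/1 = 8: (m_9, d_9) = (m_1, d_1) = (13, 8), so from here the quotients repeat a_1, ..., a_8; the period length is 8.
So sqrt(177) = [13; (3, 3, 2, 8, 2, 3, 3, 26)] with period length k = 8.
k is even, so the fundamental solution of x^2 - 177y^2 = 1 is (p_{k-1}, q_{k-1}) = (p_7, q_7); compute convergents through index 7.
Convergents (p_i = a_i*p_{i-1} + p_{i-2}, q_i = a_i*q_{i-1} + q_{i-2} with p_{-2}=0, p_{-1}=1, q_{-2}=1, q_{-1}=0):
  i=0: a_0=13, p_0 = 13*1 + 0 = 13, q_0 = 13*0 + 1 = 1.
  i=1: a_1=3, p_1 = 3*13 + 1 = 40, q_1 = 3*1 + 0 = 3.
  i=2: a_2=3, p_2 = 3*40 + 13 = 133, q_2 = 3*3 + 1 = 10.
  i=3: a_3=2, p_3 = 2*133 + 40 = 306, q_3 = 2*10 + 3 = 23.
  i=4: a_4=8, p_4 = 8*306 + 133 = 2581, q_4 = 8*23 + 10 = 194.
  i=5: a_5=2, p_5 = 2*2581 + 306 = 5468, q_5 = 2*194 + 23 = 411.
  i=6: a_6=3, p_6 = 3*5468 + 2581 = 18985, q_6 = 3*411 + 194 = 1427.
  i=7: a_7=3, p_7 = 3*18985 + 5468 = 62423, q_7 = 3*1427 + 411 = 4692.
Check: 62423^2 - 177*4692^2 = 3896630929 - 3896630928 = 1, so (x, y) = (62423, 4692) solves the equation, and by the theorem it is the least positive solution.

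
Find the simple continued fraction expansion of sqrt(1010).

[31; (1, 3, 1, 1, 3, 1, 62)]

Write x_i = (sqrt(1010) + m_i)/d_i with (m_0, d_0) = (0, 1). a_0 = floor(sqrt(1010)) = 31, since 31^2 = 961 <= 1010 < 1024 = 32^2.
Iterate m_{i+1} = d_i*a_i - m_i, d_{i+1} = (1010 - m_{i+1}^2)/d_i, a_{i+1} = floor((a_0 + m_{i+1})/d_{i+1}):
  m_1 = 1*31 - 0 = 31, d_1 = (1010 - 31^2)/1 = 49/1 = 49, a_1 = floor((31 + 31)/49) = 1.
  m_2 = 49*1 - 31 = 18, d_2 = (1010 - 18^2)/49 = 686/49 = 14, a_2 = floor((31 + 18)/14) = 3.
  m_3 = 14*3 - 18 = 24, d_3 = (1010 - 24^2)/14 = 434/14 = 31, a_3 = floor((31 + 24)/31) = 1.
  m_4 = 31*1 - 24 = 7, d_4 = (1010 - 7^2)/31 = 961/31 = 31, a_4 = floor((31 + 7)/31) = 1.
  m_5 = 31*1 - 7 = 24, d_5 = (1010 - 24^2)/31 = 434/31 = 14, a_5 = floor((31 + 24)/14) = 3.
  m_6 = 14*3 - 24 = 18, d_6 = (1010 - 18^2)/14 = 686/14 = 49, a_6 = floor((31 + 18)/49) = 1.
  m_7 = 49*1 - 18 = 31, d_7 = (1010 - 31^2)/49 = 49/49 = 1, a_7 = floor((31 + 31)/1) = 62.
  m_8 = 1*62 - 31 = 31, d_8 = (1010 - 31^2)/1 = 49/1 = 49: (m_8, d_8) = (m_1, d_1) = (31, 49), so from here the quotients repeat a_1, ..., a_7; the period length is 7.
Hence the expansion of sqrt(1010) is a_0 = 31 followed by the repeating block 1, 3, 1, 1, 3, 1, 62 (period 7).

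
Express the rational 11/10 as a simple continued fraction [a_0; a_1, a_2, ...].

Run the Euclidean algorithm on 11 and 10; the successive quotients are the partial quotients a_0, a_1, ... (each step inverts the fractional part left over by the previous one):
  11 = 1*10 + 1, so a_0 = 1.
  10 = 10*1 + 0, so a_1 = 10.
The remainder reaches 0 after 2 divisions, so the expansion has 2 partial quotients, read off in order.

[1; 10]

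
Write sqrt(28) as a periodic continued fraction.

[5; (3, 2, 3, 10)]

Write x_i = (sqrt(28) + m_i)/d_i with (m_0, d_0) = (0, 1). a_0 = floor(sqrt(28)) = 5, since 5^2 = 25 <= 28 < 36 = 6^2.
Iterate m_{i+1} = d_i*a_i - m_i, d_{i+1} = (28 - m_{i+1}^2)/d_i, a_{i+1} = floor((a_0 + m_{i+1})/d_{i+1}):
  m_1 = 1*5 - 0 = 5, d_1 = (28 - 5^2)/1 = 3/1 = 3, a_1 = floor((5 + 5)/3) = 3.
  m_2 = 3*3 - 5 = 4, d_2 = (28 - 4^2)/3 = 12/3 = 4, a_2 = floor((5 + 4)/4) = 2.
  m_3 = 4*2 - 4 = 4, d_3 = (28 - 4^2)/4 = 12/4 = 3, a_3 = floor((5 + 4)/3) = 3.
  m_4 = 3*3 - 4 = 5, d_4 = (28 - 5^2)/3 = 3/3 = 1, a_4 = floor((5 + 5)/1) = 10.
  m_5 = 1*10 - 5 = 5, d_5 = (28 - 5^2)/1 = 3/1 = 3: (m_5, d_5) = (m_1, d_1) = (5, 3), so from here the quotients repeat a_1, ..., a_4; the period length is 4.
Hence the expansion of sqrt(28) is a_0 = 5 followed by the repeating block 3, 2, 3, 10 (period 4).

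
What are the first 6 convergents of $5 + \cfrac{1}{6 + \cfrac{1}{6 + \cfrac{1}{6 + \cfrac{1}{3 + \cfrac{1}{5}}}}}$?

Using the convergent recurrence p_i = a_i*p_{i-1} + p_{i-2}, q_i = a_i*q_{i-1} + q_{i-2} with p_{-2}=0, p_{-1}=1, q_{-2}=1, q_{-1}=0:
  i=0: a_0=5, p_0 = 5*1 + 0 = 5, q_0 = 5*0 + 1 = 1.
  i=1: a_1=6, p_1 = 6*5 + 1 = 31, q_1 = 6*1 + 0 = 6.
  i=2: a_2=6, p_2 = 6*31 + 5 = 191, q_2 = 6*6 + 1 = 37.
  i=3: a_3=6, p_3 = 6*191 + 31 = 1177, q_3 = 6*37 + 6 = 228.
  i=4: a_4=3, p_4 = 3*1177 + 191 = 3722, q_4 = 3*228 + 37 = 721.
  i=5: a_5=5, p_5 = 5*3722 + 1177 = 19787, q_5 = 5*721 + 228 = 3833.

5/1, 31/6, 191/37, 1177/228, 3722/721, 19787/3833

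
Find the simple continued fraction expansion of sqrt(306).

Write x_i = (sqrt(306) + m_i)/d_i with (m_0, d_0) = (0, 1). a_0 = floor(sqrt(306)) = 17, since 17^2 = 289 <= 306 < 324 = 18^2.
Iterate m_{i+1} = d_i*a_i - m_i, d_{i+1} = (306 - m_{i+1}^2)/d_i, a_{i+1} = floor((a_0 + m_{i+1})/d_{i+1}):
  m_1 = 1*17 - 0 = 17, d_1 = (306 - 17^2)/1 = 17/1 = 17, a_1 = floor((17 + 17)/17) = 2.
  m_2 = 17*2 - 17 = 17, d_2 = (306 - 17^2)/17 = 17/17 = 1, a_2 = floor((17 + 17)/1) = 34.
  m_3 = 1*34 - 17 = 17, d_3 = (306 - 17^2)/1 = 17/1 = 17: (m_3, d_3) = (m_1, d_1) = (17, 17), so from here the quotients repeat a_1, a_2; the period length is 2.
Hence the expansion of sqrt(306) is a_0 = 17 followed by the repeating block 2, 34 (period 2).

[17; (2, 34)]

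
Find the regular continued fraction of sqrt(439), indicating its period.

[20; (1, 19, 1, 40)]

Write x_i = (sqrt(439) + m_i)/d_i with (m_0, d_0) = (0, 1). a_0 = floor(sqrt(439)) = 20, since 20^2 = 400 <= 439 < 441 = 21^2.
Iterate m_{i+1} = d_i*a_i - m_i, d_{i+1} = (439 - m_{i+1}^2)/d_i, a_{i+1} = floor((a_0 + m_{i+1})/d_{i+1}):
  m_1 = 1*20 - 0 = 20, d_1 = (439 - 20^2)/1 = 39/1 = 39, a_1 = floor((20 + 20)/39) = 1.
  m_2 = 39*1 - 20 = 19, d_2 = (439 - 19^2)/39 = 78/39 = 2, a_2 = floor((20 + 19)/2) = 19.
  m_3 = 2*19 - 19 = 19, d_3 = (439 - 19^2)/2 = 78/2 = 39, a_3 = floor((20 + 19)/39) = 1.
  m_4 = 39*1 - 19 = 20, d_4 = (439 - 20^2)/39 = 39/39 = 1, a_4 = floor((20 + 20)/1) = 40.
  m_5 = 1*40 - 20 = 20, d_5 = (439 - 20^2)/1 = 39/1 = 39: (m_5, d_5) = (m_1, d_1) = (20, 39), so from here the quotients repeat a_1, ..., a_4; the period length is 4.
Hence the expansion of sqrt(439) is a_0 = 20 followed by the repeating block 1, 19, 1, 40 (period 4).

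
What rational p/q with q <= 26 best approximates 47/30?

Expand x = 47/30 as a continued fraction with the Euclidean algorithm:
  47 = 1*30 + 17, so a_0 = 1.
  30 = 1*17 + 13, so a_1 = 1.
  17 = 1*13 + 4, so a_2 = 1.
  13 = 3*4 + 1, so a_3 = 3.
  4 = 4*1 + 0, so a_4 = 4.
so x = [1; 1, 1, 3, 4].
Convergents (p_i = a_i*p_{i-1} + p_{i-2}, q_i = a_i*q_{i-1} + q_{i-2} with p_{-2}=0, p_{-1}=1, q_{-2}=1, q_{-1}=0), until the denominator exceeds 26:
  i=0: a_0=1, p_0 = 1*1 + 0 = 1, q_0 = 1*0 + 1 = 1.
  i=1: a_1=1, p_1 = 1*1 + 1 = 2, q_1 = 1*1 + 0 = 1.
  i=2: a_2=1, p_2 = 1*2 + 1 = 3, q_2 = 1*1 + 1 = 2.
  i=3: a_3=3, p_3 = 3*3 + 2 = 11, q_3 = 3*2 + 1 = 7.
  i=4: a_4=4, p_4 = 4*11 + 3 = 47, q_4 = 4*7 + 2 = 30.
q_4 = 30 > 26, so the last convergent with denominator <= 26 is p_3/q_3 = 11/7.
The closest fraction with denominator <= 26 is either p_3/q_3 or the intermediate fraction (k*p_3 + p_2)/(k*q_3 + q_2) with the largest k >= 1 whose denominator stays <= 26; these approach x as k grows, and every other convergent or intermediate fraction in range is farther away.
Largest k: floor((26 - q_2)/q_3) = floor((26 - 2)/7) = 3.
That gives (3*11 + 3)/(3*7 + 2) = 36/23.
Compare the errors: |x - 11/7| = |47*7 - 11*30|/(30*7) = 1/210, and |x - 36/23| = |47*23 - 36*30|/(30*23) = 1/690.
Cross-multiplying, 1*210 = 210 < 690 = 1*690, so 1/690 is smaller: the intermediate fraction 36/23 is closer to x than 11/7.

36/23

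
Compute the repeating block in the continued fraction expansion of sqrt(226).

Write x_i = (sqrt(226) + m_i)/d_i with (m_0, d_0) = (0, 1). a_0 = floor(sqrt(226)) = 15, since 15^2 = 225 <= 226 < 256 = 16^2.
Iterate m_{i+1} = d_i*a_i - m_i, d_{i+1} = (226 - m_{i+1}^2)/d_i, a_{i+1} = floor((a_0 + m_{i+1})/d_{i+1}):
  m_1 = 1*15 - 0 = 15, d_1 = (226 - 15^2)/1 = 1/1 = 1, a_1 = floor((15 + 15)/1) = 30.
  m_2 = 1*30 - 15 = 15, d_2 = (226 - 15^2)/1 = 1/1 = 1: (m_2, d_2) = (m_1, d_1) = (15, 1), so from here the quotient a_1 repeats; the period length is 1.
Hence the expansion of sqrt(226) is a_0 = 15 followed by the repeating block 30 (period 1).

[15; (30)]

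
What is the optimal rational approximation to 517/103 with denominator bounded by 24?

5/1

Expand x = 517/103 as a continued fraction with the Euclidean algorithm:
  517 = 5*103 + 2, so a_0 = 5.
  103 = 51*2 + 1, so a_1 = 51.
  2 = 2*1 + 0, so a_2 = 2.
so x = [5; 51, 2].
Convergents (p_i = a_i*p_{i-1} + p_{i-2}, q_i = a_i*q_{i-1} + q_{i-2} with p_{-2}=0, p_{-1}=1, q_{-2}=1, q_{-1}=0), until the denominator exceeds 24:
  i=0: a_0=5, p_0 = 5*1 + 0 = 5, q_0 = 5*0 + 1 = 1.
  i=1: a_1=51, p_1 = 51*5 + 1 = 256, q_1 = 51*1 + 0 = 51.
q_1 = 51 > 24, so the last convergent with denominator <= 24 is p_0/q_0 = 5/1.
The closest fraction with denominator <= 24 is either p_0/q_0 or the intermediate fraction (k*p_0 + p_{-1})/(k*q_0 + q_{-1}) with the largest k >= 1 whose denominator stays <= 24; these approach x as k grows, and every other convergent or intermediate fraction in range is farther away.
Largest k: floor((24 - q_{-1})/q_0) = floor((24 - 0)/1) = 24 (using the seeds p_{-1} = 1, q_{-1} = 0).
That gives (24*5 + 1)/(24*1 + 0) = 121/24.
Compare the errors: |x - 5/1| = |517*1 - 5*103|/(103*1) = 2/103, and |x - 121/24| = |517*24 - 121*103|/(103*24) = 55/2472.
Cross-multiplying, 2*2472 = 4944 < 5665 = 55*103, so 2/103 is smaller: the convergent 5/1 is closer to x than 121/24.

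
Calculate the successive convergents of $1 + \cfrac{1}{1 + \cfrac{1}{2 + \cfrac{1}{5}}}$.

1/1, 2/1, 5/3, 27/16

Using the convergent recurrence p_i = a_i*p_{i-1} + p_{i-2}, q_i = a_i*q_{i-1} + q_{i-2} with p_{-2}=0, p_{-1}=1, q_{-2}=1, q_{-1}=0:
  i=0: a_0=1, p_0 = 1*1 + 0 = 1, q_0 = 1*0 + 1 = 1.
  i=1: a_1=1, p_1 = 1*1 + 1 = 2, q_1 = 1*1 + 0 = 1.
  i=2: a_2=2, p_2 = 2*2 + 1 = 5, q_2 = 2*1 + 1 = 3.
  i=3: a_3=5, p_3 = 5*5 + 2 = 27, q_3 = 5*3 + 1 = 16.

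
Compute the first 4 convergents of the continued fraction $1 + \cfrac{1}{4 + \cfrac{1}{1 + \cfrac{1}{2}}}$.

Using the convergent recurrence p_i = a_i*p_{i-1} + p_{i-2}, q_i = a_i*q_{i-1} + q_{i-2} with p_{-2}=0, p_{-1}=1, q_{-2}=1, q_{-1}=0:
  i=0: a_0=1, p_0 = 1*1 + 0 = 1, q_0 = 1*0 + 1 = 1.
  i=1: a_1=4, p_1 = 4*1 + 1 = 5, q_1 = 4*1 + 0 = 4.
  i=2: a_2=1, p_2 = 1*5 + 1 = 6, q_2 = 1*4 + 1 = 5.
  i=3: a_3=2, p_3 = 2*6 + 5 = 17, q_3 = 2*5 + 4 = 14.

1/1, 5/4, 6/5, 17/14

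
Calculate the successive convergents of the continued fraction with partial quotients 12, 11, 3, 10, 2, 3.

Using the convergent recurrence p_i = a_i*p_{i-1} + p_{i-2}, q_i = a_i*q_{i-1} + q_{i-2} with p_{-2}=0, p_{-1}=1, q_{-2}=1, q_{-1}=0:
  i=0: a_0=12, p_0 = 12*1 + 0 = 12, q_0 = 12*0 + 1 = 1.
  i=1: a_1=11, p_1 = 11*12 + 1 = 133, q_1 = 11*1 + 0 = 11.
  i=2: a_2=3, p_2 = 3*133 + 12 = 411, q_2 = 3*11 + 1 = 34.
  i=3: a_3=10, p_3 = 10*411 + 133 = 4243, q_3 = 10*34 + 11 = 351.
  i=4: a_4=2, p_4 = 2*4243 + 411 = 8897, q_4 = 2*351 + 34 = 736.
  i=5: a_5=3, p_5 = 3*8897 + 4243 = 30934, q_5 = 3*736 + 351 = 2559.

12/1, 133/11, 411/34, 4243/351, 8897/736, 30934/2559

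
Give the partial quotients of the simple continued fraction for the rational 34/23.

[1; 2, 11]

Run the Euclidean algorithm on 34 and 23; the successive quotients are the partial quotients a_0, a_1, ... (each step inverts the fractional part left over by the previous one):
  34 = 1*23 + 11, so a_0 = 1.
  23 = 2*11 + 1, so a_1 = 2.
  11 = 11*1 + 0, so a_2 = 11.
The remainder reaches 0 after 3 divisions, so the expansion has 3 partial quotients, read off in order.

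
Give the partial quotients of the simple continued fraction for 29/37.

Run the Euclidean algorithm on 29 and 37; the successive quotients are the partial quotients a_0, a_1, ... (each step inverts the fractional part left over by the previous one):
  29 = 0*37 + 29, so a_0 = 0.
  37 = 1*29 + 8, so a_1 = 1.
  29 = 3*8 + 5, so a_2 = 3.
  8 = 1*5 + 3, so a_3 = 1.
  5 = 1*3 + 2, so a_4 = 1.
  3 = 1*2 + 1, so a_5 = 1.
  2 = 2*1 + 0, so a_6 = 2.
The remainder reaches 0 after 7 divisions, so the expansion has 7 partial quotients, read off in order.

[0; 1, 3, 1, 1, 1, 2]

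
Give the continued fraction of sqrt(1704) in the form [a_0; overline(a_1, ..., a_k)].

Write x_i = (sqrt(1704) + m_i)/d_i with (m_0, d_0) = (0, 1). a_0 = floor(sqrt(1704)) = 41, since 41^2 = 1681 <= 1704 < 1764 = 42^2.
Iterate m_{i+1} = d_i*a_i - m_i, d_{i+1} = (1704 - m_{i+1}^2)/d_i, a_{i+1} = floor((a_0 + m_{i+1})/d_{i+1}):
  m_1 = 1*41 - 0 = 41, d_1 = (1704 - 41^2)/1 = 23/1 = 23, a_1 = floor((41 + 41)/23) = 3.
  m_2 = 23*3 - 41 = 28, d_2 = (1704 - 28^2)/23 = 920/23 = 40, a_2 = floor((41 + 28)/40) = 1.
  m_3 = 40*1 - 28 = 12, d_3 = (1704 - 12^2)/40 = 1560/40 = 39, a_3 = floor((41 + 12)/39) = 1.
  m_4 = 39*1 - 12 = 27, d_4 = (1704 - 27^2)/39 = 975/39 = 25, a_4 = floor((41 + 27)/25) = 2.
  m_5 = 25*2 - 27 = 23, d_5 = (1704 - 23^2)/25 = 1175/25 = 47, a_5 = floor((41 + 23)/47) = 1.
  m_6 = 47*1 - 23 = 24, d_6 = (1704 - 24^2)/47 = 1128/47 = 24, a_6 = floor((41 + 24)/24) = 2.
  m_7 = 24*2 - 24 = 24, d_7 = (1704 - 24^2)/24 = 1128/24 = 47, a_7 = floor((41 + 24)/47) = 1.
  m_8 = 47*1 - 24 = 23, d_8 = (1704 - 23^2)/47 = 1175/47 = 25, a_8 = floor((41 + 23)/25) = 2.
  m_9 = 25*2 - 23 = 27, d_9 = (1704 - 27^2)/25 = 975/25 = 39, a_9 = floor((41 + 27)/39) = 1.
  m_10 = 39*1 - 27 = 12, d_10 = (1704 - 12^2)/39 = 1560/39 = 40, a_10 = floor((41 + 12)/40) = 1.
  m_11 = 40*1 - 12 = 28, d_11 = (1704 - 28^2)/40 = 920/40 = 23, a_11 = floor((41 + 28)/23) = 3.
  m_12 = 23*3 - 28 = 41, d_12 = (1704 - 41^2)/23 = 23/23 = 1, a_12 = floor((41 + 41)/1) = 82.
  m_13 = 1*82 - 41 = 41, d_13 = (1704 - 41^2)/1 = 23/1 = 23: (m_13, d_13) = (m_1, d_1) = (41, 23), so from here the quotients repeat a_1, ..., a_12; the period length is 12.
Hence the expansion of sqrt(1704) is a_0 = 41 followed by the repeating block 3, 1, 1, 2, 1, 2, 1, 2, 1, 1, 3, 82 (period 12).

[41; overline(3, 1, 1, 2, 1, 2, 1, 2, 1, 1, 3, 82)]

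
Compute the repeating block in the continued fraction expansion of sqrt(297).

Write x_i = (sqrt(297) + m_i)/d_i with (m_0, d_0) = (0, 1). a_0 = floor(sqrt(297)) = 17, since 17^2 = 289 <= 297 < 324 = 18^2.
Iterate m_{i+1} = d_i*a_i - m_i, d_{i+1} = (297 - m_{i+1}^2)/d_i, a_{i+1} = floor((a_0 + m_{i+1})/d_{i+1}):
  m_1 = 1*17 - 0 = 17, d_1 = (297 - 17^2)/1 = 8/1 = 8, a_1 = floor((17 + 17)/8) = 4.
  m_2 = 8*4 - 17 = 15, d_2 = (297 - 15^2)/8 = 72/8 = 9, a_2 = floor((17 + 15)/9) = 3.
  m_3 = 9*3 - 15 = 12, d_3 = (297 - 12^2)/9 = 153/9 = 17, a_3 = floor((17 + 12)/17) = 1.
  m_4 = 17*1 - 12 = 5, d_4 = (297 - 5^2)/17 = 272/17 = 16, a_4 = floor((17 + 5)/16) = 1.
  m_5 = 16*1 - 5 = 11, d_5 = (297 - 11^2)/16 = 176/16 = 11, a_5 = floor((17 + 11)/11) = 2.
  m_6 = 11*2 - 11 = 11, d_6 = (297 - 11^2)/11 = 176/11 = 16, a_6 = floor((17 + 11)/16) = 1.
  m_7 = 16*1 - 11 = 5, d_7 = (297 - 5^2)/16 = 272/16 = 17, a_7 = floor((17 + 5)/17) = 1.
  m_8 = 17*1 - 5 = 12, d_8 = (297 - 12^2)/17 = 153/17 = 9, a_8 = floor((17 + 12)/9) = 3.
  m_9 = 9*3 - 12 = 15, d_9 = (297 - 15^2)/9 = 72/9 = 8, a_9 = floor((17 + 15)/8) = 4.
  m_10 = 8*4 - 15 = 17, d_10 = (297 - 17^2)/8 = 8/8 = 1, a_10 = floor((17 + 17)/1) = 34.
  m_11 = 1*34 - 17 = 17, d_11 = (297 - 17^2)/1 = 8/1 = 8: (m_11, d_11) = (m_1, d_1) = (17, 8), so from here the quotients repeat a_1, ..., a_10; the period length is 10.
Hence the expansion of sqrt(297) is a_0 = 17 followed by the repeating block 4, 3, 1, 1, 2, 1, 1, 3, 4, 34 (period 10).

[17; (4, 3, 1, 1, 2, 1, 1, 3, 4, 34)]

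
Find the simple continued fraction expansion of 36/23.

[1; 1, 1, 3, 3]

Run the Euclidean algorithm on 36 and 23; the successive quotients are the partial quotients a_0, a_1, ... (each step inverts the fractional part left over by the previous one):
  36 = 1*23 + 13, so a_0 = 1.
  23 = 1*13 + 10, so a_1 = 1.
  13 = 1*10 + 3, so a_2 = 1.
  10 = 3*3 + 1, so a_3 = 3.
  3 = 3*1 + 0, so a_4 = 3.
The remainder reaches 0 after 5 divisions, so the expansion has 5 partial quotients, read off in order.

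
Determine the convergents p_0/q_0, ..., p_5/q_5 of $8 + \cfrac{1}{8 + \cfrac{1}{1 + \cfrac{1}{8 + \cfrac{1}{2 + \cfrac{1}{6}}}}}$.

8/1, 65/8, 73/9, 649/80, 1371/169, 8875/1094

Using the convergent recurrence p_i = a_i*p_{i-1} + p_{i-2}, q_i = a_i*q_{i-1} + q_{i-2} with p_{-2}=0, p_{-1}=1, q_{-2}=1, q_{-1}=0:
  i=0: a_0=8, p_0 = 8*1 + 0 = 8, q_0 = 8*0 + 1 = 1.
  i=1: a_1=8, p_1 = 8*8 + 1 = 65, q_1 = 8*1 + 0 = 8.
  i=2: a_2=1, p_2 = 1*65 + 8 = 73, q_2 = 1*8 + 1 = 9.
  i=3: a_3=8, p_3 = 8*73 + 65 = 649, q_3 = 8*9 + 8 = 80.
  i=4: a_4=2, p_4 = 2*649 + 73 = 1371, q_4 = 2*80 + 9 = 169.
  i=5: a_5=6, p_5 = 6*1371 + 649 = 8875, q_5 = 6*169 + 80 = 1094.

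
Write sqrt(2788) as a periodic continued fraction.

Write x_i = (sqrt(2788) + m_i)/d_i with (m_0, d_0) = (0, 1). a_0 = floor(sqrt(2788)) = 52, since 52^2 = 2704 <= 2788 < 2809 = 53^2.
Iterate m_{i+1} = d_i*a_i - m_i, d_{i+1} = (2788 - m_{i+1}^2)/d_i, a_{i+1} = floor((a_0 + m_{i+1})/d_{i+1}):
  m_1 = 1*52 - 0 = 52, d_1 = (2788 - 52^2)/1 = 84/1 = 84, a_1 = floor((52 + 52)/84) = 1.
  m_2 = 84*1 - 52 = 32, d_2 = (2788 - 32^2)/84 = 1764/84 = 21, a_2 = floor((52 + 32)/21) = 4.
  m_3 = 21*4 - 32 = 52, d_3 = (2788 - 52^2)/21 = 84/21 = 4, a_3 = floor((52 + 52)/4) = 26.
  m_4 = 4*26 - 52 = 52, d_4 = (2788 - 52^2)/4 = 84/4 = 21, a_4 = floor((52 + 52)/21) = 4.
  m_5 = 21*4 - 52 = 32, d_5 = (2788 - 32^2)/21 = 1764/21 = 84, a_5 = floor((52 + 32)/84) = 1.
  m_6 = 84*1 - 32 = 52, d_6 = (2788 - 52^2)/84 = 84/84 = 1, a_6 = floor((52 + 52)/1) = 104.
  m_7 = 1*104 - 52 = 52, d_7 = (2788 - 52^2)/1 = 84/1 = 84: (m_7, d_7) = (m_1, d_1) = (52, 84), so from here the quotients repeat a_1, ..., a_6; the period length is 6.
Hence the expansion of sqrt(2788) is a_0 = 52 followed by the repeating block 1, 4, 26, 4, 1, 104 (period 6).

[52; (1, 4, 26, 4, 1, 104)]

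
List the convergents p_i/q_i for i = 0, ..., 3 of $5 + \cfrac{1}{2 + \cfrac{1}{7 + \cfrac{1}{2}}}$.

Using the convergent recurrence p_i = a_i*p_{i-1} + p_{i-2}, q_i = a_i*q_{i-1} + q_{i-2} with p_{-2}=0, p_{-1}=1, q_{-2}=1, q_{-1}=0:
  i=0: a_0=5, p_0 = 5*1 + 0 = 5, q_0 = 5*0 + 1 = 1.
  i=1: a_1=2, p_1 = 2*5 + 1 = 11, q_1 = 2*1 + 0 = 2.
  i=2: a_2=7, p_2 = 7*11 + 5 = 82, q_2 = 7*2 + 1 = 15.
  i=3: a_3=2, p_3 = 2*82 + 11 = 175, q_3 = 2*15 + 2 = 32.

5/1, 11/2, 82/15, 175/32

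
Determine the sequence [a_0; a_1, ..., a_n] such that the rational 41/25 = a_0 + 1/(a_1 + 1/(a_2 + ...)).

[1; 1, 1, 1, 3, 2]

Run the Euclidean algorithm on 41 and 25; the successive quotients are the partial quotients a_0, a_1, ... (each step inverts the fractional part left over by the previous one):
  41 = 1*25 + 16, so a_0 = 1.
  25 = 1*16 + 9, so a_1 = 1.
  16 = 1*9 + 7, so a_2 = 1.
  9 = 1*7 + 2, so a_3 = 1.
  7 = 3*2 + 1, so a_4 = 3.
  2 = 2*1 + 0, so a_5 = 2.
The remainder reaches 0 after 6 divisions, so the expansion has 6 partial quotients, read off in order.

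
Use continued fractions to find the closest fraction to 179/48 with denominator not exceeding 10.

Expand x = 179/48 as a continued fraction with the Euclidean algorithm:
  179 = 3*48 + 35, so a_0 = 3.
  48 = 1*35 + 13, so a_1 = 1.
  35 = 2*13 + 9, so a_2 = 2.
  13 = 1*9 + 4, so a_3 = 1.
  9 = 2*4 + 1, so a_4 = 2.
  4 = 4*1 + 0, so a_5 = 4.
so x = [3; 1, 2, 1, 2, 4].
Convergents (p_i = a_i*p_{i-1} + p_{i-2}, q_i = a_i*q_{i-1} + q_{i-2} with p_{-2}=0, p_{-1}=1, q_{-2}=1, q_{-1}=0), until the denominator exceeds 10:
  i=0: a_0=3, p_0 = 3*1 + 0 = 3, q_0 = 3*0 + 1 = 1.
  i=1: a_1=1, p_1 = 1*3 + 1 = 4, q_1 = 1*1 + 0 = 1.
  i=2: a_2=2, p_2 = 2*4 + 3 = 11, q_2 = 2*1 + 1 = 3.
  i=3: a_3=1, p_3 = 1*11 + 4 = 15, q_3 = 1*3 + 1 = 4.
  i=4: a_4=2, p_4 = 2*15 + 11 = 41, q_4 = 2*4 + 3 = 11.
q_4 = 11 > 10, so the last convergent with denominator <= 10 is p_3/q_3 = 15/4.
The closest fraction with denominator <= 10 is either p_3/q_3 or the intermediate fraction (k*p_3 + p_2)/(k*q_3 + q_2) with the largest k >= 1 whose denominator stays <= 10; these approach x as k grows, and every other convergent or intermediate fraction in range is farther away.
Largest k: floor((10 - q_2)/q_3) = floor((10 - 3)/4) = 1.
That gives (1*15 + 11)/(1*4 + 3) = 26/7.
Compare the errors: |x - 15/4| = |179*4 - 15*48|/(48*4) = 4/192, and |x - 26/7| = |179*7 - 26*48|/(48*7) = 5/336.
Cross-multiplying, 5*192 = 960 < 1344 = 4*336, so 5/336 is smaller: the intermediate fraction 26/7 is closer to x than 15/4.

26/7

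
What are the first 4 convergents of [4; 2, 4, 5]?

Using the convergent recurrence p_i = a_i*p_{i-1} + p_{i-2}, q_i = a_i*q_{i-1} + q_{i-2} with p_{-2}=0, p_{-1}=1, q_{-2}=1, q_{-1}=0:
  i=0: a_0=4, p_0 = 4*1 + 0 = 4, q_0 = 4*0 + 1 = 1.
  i=1: a_1=2, p_1 = 2*4 + 1 = 9, q_1 = 2*1 + 0 = 2.
  i=2: a_2=4, p_2 = 4*9 + 4 = 40, q_2 = 4*2 + 1 = 9.
  i=3: a_3=5, p_3 = 5*40 + 9 = 209, q_3 = 5*9 + 2 = 47.

4/1, 9/2, 40/9, 209/47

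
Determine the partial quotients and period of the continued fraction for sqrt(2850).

Write x_i = (sqrt(2850) + m_i)/d_i with (m_0, d_0) = (0, 1). a_0 = floor(sqrt(2850)) = 53, since 53^2 = 2809 <= 2850 < 2916 = 54^2.
Iterate m_{i+1} = d_i*a_i - m_i, d_{i+1} = (2850 - m_{i+1}^2)/d_i, a_{i+1} = floor((a_0 + m_{i+1})/d_{i+1}):
  m_1 = 1*53 - 0 = 53, d_1 = (2850 - 53^2)/1 = 41/1 = 41, a_1 = floor((53 + 53)/41) = 2.
  m_2 = 41*2 - 53 = 29, d_2 = (2850 - 29^2)/41 = 2009/41 = 49, a_2 = floor((53 + 29)/49) = 1.
  m_3 = 49*1 - 29 = 20, d_3 = (2850 - 20^2)/49 = 2450/49 = 50, a_3 = floor((53 + 20)/50) = 1.
  m_4 = 50*1 - 20 = 30, d_4 = (2850 - 30^2)/50 = 1950/50 = 39, a_4 = floor((53 + 30)/39) = 2.
  m_5 = 39*2 - 30 = 48, d_5 = (2850 - 48^2)/39 = 546/39 = 14, a_5 = floor((53 + 48)/14) = 7.
  m_6 = 14*7 - 48 = 50, d_6 = (2850 - 50^2)/14 = 350/14 = 25, a_6 = floor((53 + 50)/25) = 4.
  m_7 = 25*4 - 50 = 50, d_7 = (2850 - 50^2)/25 = 350/25 = 14, a_7 = floor((53 + 50)/14) = 7.
  m_8 = 14*7 - 50 = 48, d_8 = (2850 - 48^2)/14 = 546/14 = 39, a_8 = floor((53 + 48)/39) = 2.
  m_9 = 39*2 - 48 = 30, d_9 = (2850 - 30^2)/39 = 1950/39 = 50, a_9 = floor((53 + 30)/50) = 1.
  m_10 = 50*1 - 30 = 20, d_10 = (2850 - 20^2)/50 = 2450/50 = 49, a_10 = floor((53 + 20)/49) = 1.
  m_11 = 49*1 - 20 = 29, d_11 = (2850 - 29^2)/49 = 2009/49 = 41, a_11 = floor((53 + 29)/41) = 2.
  m_12 = 41*2 - 29 = 53, d_12 = (2850 - 53^2)/41 = 41/41 = 1, a_12 = floor((53 + 53)/1) = 106.
  m_13 = 1*106 - 53 = 53, d_13 = (2850 - 53^2)/1 = 41/1 = 41: (m_13, d_13) = (m_1, d_1) = (53, 41), so from here the quotients repeat a_1, ..., a_12; the period length is 12.
Hence the expansion of sqrt(2850) is a_0 = 53 followed by the repeating block 2, 1, 1, 2, 7, 4, 7, 2, 1, 1, 2, 106 (period 12).

[53; (2, 1, 1, 2, 7, 4, 7, 2, 1, 1, 2, 106)]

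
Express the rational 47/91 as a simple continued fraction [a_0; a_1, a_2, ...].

[0; 1, 1, 14, 1, 2]

Run the Euclidean algorithm on 47 and 91; the successive quotients are the partial quotients a_0, a_1, ... (each step inverts the fractional part left over by the previous one):
  47 = 0*91 + 47, so a_0 = 0.
  91 = 1*47 + 44, so a_1 = 1.
  47 = 1*44 + 3, so a_2 = 1.
  44 = 14*3 + 2, so a_3 = 14.
  3 = 1*2 + 1, so a_4 = 1.
  2 = 2*1 + 0, so a_5 = 2.
The remainder reaches 0 after 6 divisions, so the expansion has 6 partial quotients, read off in order.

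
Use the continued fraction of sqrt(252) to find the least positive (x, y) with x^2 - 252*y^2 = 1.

(x, y) = (127, 8)

First expand sqrt(252) as a continued fraction. With x_i = (sqrt(252) + m_i)/d_i and (m_0, d_0) = (0, 1): a_0 = floor(sqrt(252)) = 15, since 15^2 = 225 <= 252 < 256 = 16^2.
Iterate m_{i+1} = d_i*a_i - m_i, d_{i+1} = (252 - m_{i+1}^2)/d_i, a_{i+1} = floor((a_0 + m_{i+1})/d_{i+1}):
  m_1 = 1*15 - 0 = 15, d_1 = (252 - 15^2)/1 = 27/1 = 27, a_1 = floor((15 + 15)/27) = 1.
  m_2 = 27*1 - 15 = 12, d_2 = (252 - 12^2)/27 = 108/27 = 4, a_2 = floor((15 + 12)/4) = 6.
  m_3 = 4*6 - 12 = 12, d_3 = (252 - 12^2)/4 = 108/4 = 27, a_3 = floor((15 + 12)/27) = 1.
  m_4 = 27*1 - 12 = 15, d_4 = (252 - 15^2)/27 = 27/27 = 1, a_4 = floor((15 + 15)/1) = 30.
  m_5 = 1*30 - 15 = 15, d_5 = (252 - 15^2)/1 = 27/1 = 27: (m_5, d_5) = (m_1, d_1) = (15, 27), so from here the quotients repeat a_1, ..., a_4; the period length is 4.
So sqrt(252) = [15; (1, 6, 1, 30)] with period length k = 4.
k is even, so the fundamental solution of x^2 - 252y^2 = 1 is (p_{k-1}, q_{k-1}) = (p_3, q_3); compute convergents through index 3.
Convergents (p_i = a_i*p_{i-1} + p_{i-2}, q_i = a_i*q_{i-1} + q_{i-2} with p_{-2}=0, p_{-1}=1, q_{-2}=1, q_{-1}=0):
  i=0: a_0=15, p_0 = 15*1 + 0 = 15, q_0 = 15*0 + 1 = 1.
  i=1: a_1=1, p_1 = 1*15 + 1 = 16, q_1 = 1*1 + 0 = 1.
  i=2: a_2=6, p_2 = 6*16 + 15 = 111, q_2 = 6*1 + 1 = 7.
  i=3: a_3=1, p_3 = 1*111 + 16 = 127, q_3 = 1*7 + 1 = 8.
Check: 127^2 - 252*8^2 = 16129 - 16128 = 1, so (x, y) = (127, 8) solves the equation, and by the theorem it is the least positive solution.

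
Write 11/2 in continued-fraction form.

Run the Euclidean algorithm on 11 and 2; the successive quotients are the partial quotients a_0, a_1, ... (each step inverts the fractional part left over by the previous one):
  11 = 5*2 + 1, so a_0 = 5.
  2 = 2*1 + 0, so a_1 = 2.
The remainder reaches 0 after 2 divisions, so the expansion has 2 partial quotients, read off in order.

[5; 2]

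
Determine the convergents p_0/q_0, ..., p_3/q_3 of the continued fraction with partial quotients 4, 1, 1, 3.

Using the convergent recurrence p_i = a_i*p_{i-1} + p_{i-2}, q_i = a_i*q_{i-1} + q_{i-2} with p_{-2}=0, p_{-1}=1, q_{-2}=1, q_{-1}=0:
  i=0: a_0=4, p_0 = 4*1 + 0 = 4, q_0 = 4*0 + 1 = 1.
  i=1: a_1=1, p_1 = 1*4 + 1 = 5, q_1 = 1*1 + 0 = 1.
  i=2: a_2=1, p_2 = 1*5 + 4 = 9, q_2 = 1*1 + 1 = 2.
  i=3: a_3=3, p_3 = 3*9 + 5 = 32, q_3 = 3*2 + 1 = 7.

4/1, 5/1, 9/2, 32/7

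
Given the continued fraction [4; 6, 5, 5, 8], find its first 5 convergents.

4/1, 25/6, 129/31, 670/161, 5489/1319

Using the convergent recurrence p_i = a_i*p_{i-1} + p_{i-2}, q_i = a_i*q_{i-1} + q_{i-2} with p_{-2}=0, p_{-1}=1, q_{-2}=1, q_{-1}=0:
  i=0: a_0=4, p_0 = 4*1 + 0 = 4, q_0 = 4*0 + 1 = 1.
  i=1: a_1=6, p_1 = 6*4 + 1 = 25, q_1 = 6*1 + 0 = 6.
  i=2: a_2=5, p_2 = 5*25 + 4 = 129, q_2 = 5*6 + 1 = 31.
  i=3: a_3=5, p_3 = 5*129 + 25 = 670, q_3 = 5*31 + 6 = 161.
  i=4: a_4=8, p_4 = 8*670 + 129 = 5489, q_4 = 8*161 + 31 = 1319.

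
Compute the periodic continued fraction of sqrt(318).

[17; (1, 4, 1, 34)]

Write x_i = (sqrt(318) + m_i)/d_i with (m_0, d_0) = (0, 1). a_0 = floor(sqrt(318)) = 17, since 17^2 = 289 <= 318 < 324 = 18^2.
Iterate m_{i+1} = d_i*a_i - m_i, d_{i+1} = (318 - m_{i+1}^2)/d_i, a_{i+1} = floor((a_0 + m_{i+1})/d_{i+1}):
  m_1 = 1*17 - 0 = 17, d_1 = (318 - 17^2)/1 = 29/1 = 29, a_1 = floor((17 + 17)/29) = 1.
  m_2 = 29*1 - 17 = 12, d_2 = (318 - 12^2)/29 = 174/29 = 6, a_2 = floor((17 + 12)/6) = 4.
  m_3 = 6*4 - 12 = 12, d_3 = (318 - 12^2)/6 = 174/6 = 29, a_3 = floor((17 + 12)/29) = 1.
  m_4 = 29*1 - 12 = 17, d_4 = (318 - 17^2)/29 = 29/29 = 1, a_4 = floor((17 + 17)/1) = 34.
  m_5 = 1*34 - 17 = 17, d_5 = (318 - 17^2)/1 = 29/1 = 29: (m_5, d_5) = (m_1, d_1) = (17, 29), so from here the quotients repeat a_1, ..., a_4; the period length is 4.
Hence the expansion of sqrt(318) is a_0 = 17 followed by the repeating block 1, 4, 1, 34 (period 4).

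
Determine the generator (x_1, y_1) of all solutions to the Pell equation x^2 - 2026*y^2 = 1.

(x, y) = (4051, 90)

First expand sqrt(2026) as a continued fraction. With x_i = (sqrt(2026) + m_i)/d_i and (m_0, d_0) = (0, 1): a_0 = floor(sqrt(2026)) = 45, since 45^2 = 2025 <= 2026 < 2116 = 46^2.
Iterate m_{i+1} = d_i*a_i - m_i, d_{i+1} = (2026 - m_{i+1}^2)/d_i, a_{i+1} = floor((a_0 + m_{i+1})/d_{i+1}):
  m_1 = 1*45 - 0 = 45, d_1 = (2026 - 45^2)/1 = 1/1 = 1, a_1 = floor((45 + 45)/1) = 90.
  m_2 = 1*90 - 45 = 45, d_2 = (2026 - 45^2)/1 = 1/1 = 1: (m_2, d_2) = (m_1, d_1) = (45, 1), so from here the quotient a_1 repeats; the period length is 1.
So sqrt(2026) = [45; (90)] with period length k = 1.
k is odd, so (p_{k-1}, q_{k-1}) only solves x^2 - 2026y^2 = -1 and the fundamental solution of x^2 - 2026y^2 = 1 is (p_{2k-1}, q_{2k-1}) = (p_1, q_1); compute convergents through index 1, running through the period twice.
Convergents (p_i = a_i*p_{i-1} + p_{i-2}, q_i = a_i*q_{i-1} + q_{i-2} with p_{-2}=0, p_{-1}=1, q_{-2}=1, q_{-1}=0):
  i=0: a_0=45, p_0 = 45*1 + 0 = 45, q_0 = 45*0 + 1 = 1.
  i=1: a_1=90, p_1 = 90*45 + 1 = 4051, q_1 = 90*1 + 0 = 90.
Indeed p_0^2 - 2026*q_0^2 = 2025 - 2026 = -1, not +1.
Check: 4051^2 - 2026*90^2 = 16410601 - 16410600 = 1, so (x, y) = (4051, 90) solves the equation, and by the theorem it is the least positive solution.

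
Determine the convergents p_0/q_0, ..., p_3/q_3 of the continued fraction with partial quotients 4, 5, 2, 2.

4/1, 21/5, 46/11, 113/27

Using the convergent recurrence p_i = a_i*p_{i-1} + p_{i-2}, q_i = a_i*q_{i-1} + q_{i-2} with p_{-2}=0, p_{-1}=1, q_{-2}=1, q_{-1}=0:
  i=0: a_0=4, p_0 = 4*1 + 0 = 4, q_0 = 4*0 + 1 = 1.
  i=1: a_1=5, p_1 = 5*4 + 1 = 21, q_1 = 5*1 + 0 = 5.
  i=2: a_2=2, p_2 = 2*21 + 4 = 46, q_2 = 2*5 + 1 = 11.
  i=3: a_3=2, p_3 = 2*46 + 21 = 113, q_3 = 2*11 + 5 = 27.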